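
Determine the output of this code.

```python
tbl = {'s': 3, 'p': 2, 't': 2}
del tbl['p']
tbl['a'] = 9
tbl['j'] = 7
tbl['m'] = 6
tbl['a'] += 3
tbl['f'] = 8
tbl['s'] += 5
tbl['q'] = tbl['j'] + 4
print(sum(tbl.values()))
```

del 'p' → {'s': 3, 't': 2}
tbl['a'] = 9 → {'s': 3, 't': 2, 'a': 9}
tbl['j'] = 7 → {'s': 3, 't': 2, 'a': 9, 'j': 7}
tbl['m'] = 6 → {'s': 3, 't': 2, 'a': 9, 'j': 7, 'm': 6}
tbl['a'] = 9+3 = 12 → {'s': 3, 't': 2, 'a': 12, 'j': 7, 'm': 6}
tbl['f'] = 8 → {'s': 3, 't': 2, 'a': 12, 'j': 7, 'm': 6, 'f': 8}
tbl['s'] = 3+5 = 8 → {'s': 8, 't': 2, 'a': 12, 'j': 7, 'm': 6, 'f': 8}
tbl['q'] = tbl['j']+4 = 11 → {'s': 8, 't': 2, 'a': 12, 'j': 7, 'm': 6, 'f': 8, 'q': 11}
sum of values = 54

54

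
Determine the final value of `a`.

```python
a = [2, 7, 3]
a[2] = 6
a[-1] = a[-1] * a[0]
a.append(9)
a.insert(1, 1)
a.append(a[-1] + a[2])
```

[2, 1, 7, 12, 9, 16]

a[2] = 6 → [2, 7, 6]
a[-1] = a[-1]*a[0] = 6*2 = 12 → [2, 7, 12]
append 9 → [2, 7, 12, 9]
insert 1 at 1 → [2, 1, 7, 12, 9]
append a[-1]+a[2] = 9+7 = 16 → [2, 1, 7, 12, 9, 16]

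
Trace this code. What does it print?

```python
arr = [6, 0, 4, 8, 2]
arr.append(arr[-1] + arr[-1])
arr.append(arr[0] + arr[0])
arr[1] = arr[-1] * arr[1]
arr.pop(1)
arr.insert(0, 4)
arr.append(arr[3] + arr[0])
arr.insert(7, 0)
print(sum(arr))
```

52

append arr[-1]+arr[-1] = 2+2 = 4 → [6, 0, 4, 8, 2, 4]
append arr[0]+arr[0] = 6+6 = 12 → [6, 0, 4, 8, 2, 4, 12]
arr[1] = arr[-1]*arr[1] = 12*0 = 0 → [6, 0, 4, 8, 2, 4, 12]
pop(1) removes 0 → [6, 4, 8, 2, 4, 12]
insert 4 at 0 → [4, 6, 4, 8, 2, 4, 12]
append arr[3]+arr[0] = 8+4 = 12 → [4, 6, 4, 8, 2, 4, 12, 12]
insert 0 at 7 → [4, 6, 4, 8, 2, 4, 12, 0, 12]
sum = 52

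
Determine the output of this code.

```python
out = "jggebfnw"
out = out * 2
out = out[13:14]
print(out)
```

repeat ×2 → 'jggebfnwjggebfnw'
slice [13:14] → 'f'

f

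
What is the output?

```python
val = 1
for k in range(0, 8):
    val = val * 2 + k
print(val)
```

503

k=0: val = 1*2+0 = 2
k=1: val = 2*2+1 = 5
k=2: val = 5*2+2 = 12
k=3: val = 12*2+3 = 27
k=4: val = 27*2+4 = 58
k=5: val = 58*2+5 = 121
k=6: val = 121*2+6 = 248
k=7: val = 248*2+7 = 503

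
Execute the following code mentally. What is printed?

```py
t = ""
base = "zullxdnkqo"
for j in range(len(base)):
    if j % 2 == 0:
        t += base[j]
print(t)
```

zlxnq

j=0: add 'z' → 'z'
j=1: skip
j=2: add 'l' → 'zl'
j=3: skip
j=4: add 'x' → 'zlx'
j=5: skip
j=6: add 'n' → 'zlxn'
j=7: skip
j=8: add 'q' → 'zlxnq'
j=9: skip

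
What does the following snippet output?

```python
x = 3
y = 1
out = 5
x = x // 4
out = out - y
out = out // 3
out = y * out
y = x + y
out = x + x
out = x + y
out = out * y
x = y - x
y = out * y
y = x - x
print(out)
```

1

x = 3//4 = 0
out = 5-1 = 4
out = 4//3 = 1
out = 1*1 = 1
y = 0+1 = 1
out = 0+0 = 0
out = 0+1 = 1
out = 1*1 = 1
x = 1-0 = 1
y = 1*1 = 1
y = 1-1 = 0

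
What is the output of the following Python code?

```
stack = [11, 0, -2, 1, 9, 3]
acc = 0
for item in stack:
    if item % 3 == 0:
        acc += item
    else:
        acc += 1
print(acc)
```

15

item=11: not %3==0, acc = 0+1 = 1
item=0: %3==0, acc = 1+0 = 1
item=-2: not %3==0, acc = 1+1 = 2
item=1: not %3==0, acc = 2+1 = 3
item=9: %3==0, acc = 3+9 = 12
item=3: %3==0, acc = 12+3 = 15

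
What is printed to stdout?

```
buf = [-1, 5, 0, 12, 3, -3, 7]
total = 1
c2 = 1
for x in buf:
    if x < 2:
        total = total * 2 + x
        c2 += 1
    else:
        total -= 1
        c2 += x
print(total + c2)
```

23

x=-1: <2, total = 1*2+(-1) = 1; c2=2
x=5: not <2, total = 1-1 = 0; c2=7
x=0: <2, total = 0*2+0 = 0; c2=8
x=12: not <2, total = 0-1 = -1; c2=20
x=3: not <2, total = (-1)-1 = -2; c2=23
x=-3: <2, total = (-2)*2+(-3) = -7; c2=24
x=7: not <2, total = (-7)-1 = -8; c2=31
total+c2 = (-8)+31 = 23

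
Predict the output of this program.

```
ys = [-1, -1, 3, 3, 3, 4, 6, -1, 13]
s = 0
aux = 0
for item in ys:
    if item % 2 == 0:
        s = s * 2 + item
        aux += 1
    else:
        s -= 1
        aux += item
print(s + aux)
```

item=-1: not even, s = 0-1 = -1; aux=-1
item=-1: not even, s = (-1)-1 = -2; aux=-2
item=3: not even, s = (-2)-1 = -3; aux=1
item=3: not even, s = (-3)-1 = -4; aux=4
item=3: not even, s = (-4)-1 = -5; aux=7
item=4: even, s = (-5)*2+4 = -6; aux=8
item=6: even, s = (-6)*2+6 = -6; aux=9
item=-1: not even, s = (-6)-1 = -7; aux=8
item=13: not even, s = (-7)-1 = -8; aux=21
s+aux = (-8)+21 = 13

13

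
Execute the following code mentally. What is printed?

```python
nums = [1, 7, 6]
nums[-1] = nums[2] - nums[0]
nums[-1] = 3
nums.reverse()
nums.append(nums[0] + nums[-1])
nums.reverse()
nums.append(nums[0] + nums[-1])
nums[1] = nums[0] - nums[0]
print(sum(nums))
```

21

nums[-1] = nums[2]-nums[0] = 6-1 = 5 → [1, 7, 5]
nums[-1] = 3 → [1, 7, 3]
reverse → [3, 7, 1]
append nums[0]+nums[-1] = 3+1 = 4 → [3, 7, 1, 4]
reverse → [4, 1, 7, 3]
append nums[0]+nums[-1] = 4+3 = 7 → [4, 1, 7, 3, 7]
nums[1] = nums[0]-nums[0] = 4-4 = 0 → [4, 0, 7, 3, 7]
sum = 21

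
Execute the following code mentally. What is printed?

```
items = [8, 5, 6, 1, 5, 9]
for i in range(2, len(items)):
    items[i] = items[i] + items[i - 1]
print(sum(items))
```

79

i=2: items[2] = 6+5 = 11 → [8, 5, 11, 1, 5, 9]
i=3: items[3] = 1+11 = 12 → [8, 5, 11, 12, 5, 9]
i=4: items[4] = 5+12 = 17 → [8, 5, 11, 12, 17, 9]
i=5: items[5] = 9+17 = 26 → [8, 5, 11, 12, 17, 26]
sum = 79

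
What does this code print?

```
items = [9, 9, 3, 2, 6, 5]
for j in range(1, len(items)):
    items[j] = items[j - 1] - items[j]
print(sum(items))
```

-26

j=1: items[1] = 9-9 = 0 → [9, 0, 3, 2, 6, 5]
j=2: items[2] = 0-3 = -3 → [9, 0, -3, 2, 6, 5]
j=3: items[3] = (-3)-2 = -5 → [9, 0, -3, -5, 6, 5]
j=4: items[4] = (-5)-6 = -11 → [9, 0, -3, -5, -11, 5]
j=5: items[5] = (-11)-5 = -16 → [9, 0, -3, -5, -11, -16]
sum = -26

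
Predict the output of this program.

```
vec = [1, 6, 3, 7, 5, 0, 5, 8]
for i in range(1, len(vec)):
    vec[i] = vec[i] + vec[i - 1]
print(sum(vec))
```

141

i=1: vec[1] = 6+1 = 7 → [1, 7, 3, 7, 5, 0, 5, 8]
i=2: vec[2] = 3+7 = 10 → [1, 7, 10, 7, 5, 0, 5, 8]
i=3: vec[3] = 7+10 = 17 → [1, 7, 10, 17, 5, 0, 5, 8]
i=4: vec[4] = 5+17 = 22 → [1, 7, 10, 17, 22, 0, 5, 8]
i=5: vec[5] = 0+22 = 22 → [1, 7, 10, 17, 22, 22, 5, 8]
i=6: vec[6] = 5+22 = 27 → [1, 7, 10, 17, 22, 22, 27, 8]
i=7: vec[7] = 8+27 = 35 → [1, 7, 10, 17, 22, 22, 27, 35]
sum = 141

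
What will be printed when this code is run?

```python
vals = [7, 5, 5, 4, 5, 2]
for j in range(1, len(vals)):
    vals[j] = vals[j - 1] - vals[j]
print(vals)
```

[7, 2, -3, -7, -12, -14]

j=1: vals[1] = 7-5 = 2 → [7, 2, 5, 4, 5, 2]
j=2: vals[2] = 2-5 = -3 → [7, 2, -3, 4, 5, 2]
j=3: vals[3] = (-3)-4 = -7 → [7, 2, -3, -7, 5, 2]
j=4: vals[4] = (-7)-5 = -12 → [7, 2, -3, -7, -12, 2]
j=5: vals[5] = (-12)-2 = -14 → [7, 2, -3, -7, -12, -14]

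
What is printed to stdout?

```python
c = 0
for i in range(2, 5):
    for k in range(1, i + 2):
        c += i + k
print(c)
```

69

i=2,k=1: c = 0+3 = 3
i=2,k=2: c = 3+4 = 7
i=2,k=3: c = 7+5 = 12
i=3,k=1: c = 12+4 = 16
i=3,k=2: c = 16+5 = 21
i=3,k=3: c = 21+6 = 27
i=3,k=4: c = 27+7 = 34
i=4,k=1: c = 34+5 = 39
i=4,k=2: c = 39+6 = 45
i=4,k=3: c = 45+7 = 52
i=4,k=4: c = 52+8 = 60
i=4,k=5: c = 60+9 = 69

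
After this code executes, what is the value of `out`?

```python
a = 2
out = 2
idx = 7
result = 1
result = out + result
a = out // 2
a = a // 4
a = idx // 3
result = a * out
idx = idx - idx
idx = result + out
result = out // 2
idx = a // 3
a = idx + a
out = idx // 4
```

result = 2+1 = 3
a = 2//2 = 1
a = 1//4 = 0
a = 7//3 = 2
result = 2*2 = 4
idx = 7-7 = 0
idx = 4+2 = 6
result = 2//2 = 1
idx = 2//3 = 0
a = 0+2 = 2
out = 0//4 = 0

0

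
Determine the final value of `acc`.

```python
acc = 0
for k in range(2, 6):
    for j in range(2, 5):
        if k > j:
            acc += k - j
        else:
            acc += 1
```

k=2,j=2: not 2>2, acc = 0+1 = 1
k=2,j=3: not 2>3, acc = 1+1 = 2
k=2,j=4: not 2>4, acc = 2+1 = 3
k=3,j=2: 3>2, acc = 3+1 = 4
k=3,j=3: not 3>3, acc = 4+1 = 5
k=3,j=4: not 3>4, acc = 5+1 = 6
k=4,j=2: 4>2, acc = 6+2 = 8
k=4,j=3: 4>3, acc = 8+1 = 9
k=4,j=4: not 4>4, acc = 9+1 = 10
k=5,j=2: 5>2, acc = 10+3 = 13
k=5,j=3: 5>3, acc = 13+2 = 15
k=5,j=4: 5>4, acc = 15+1 = 16

16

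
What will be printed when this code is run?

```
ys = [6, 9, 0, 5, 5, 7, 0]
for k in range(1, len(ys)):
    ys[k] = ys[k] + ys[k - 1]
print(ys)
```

k=1: ys[1] = 9+6 = 15 → [6, 15, 0, 5, 5, 7, 0]
k=2: ys[2] = 0+15 = 15 → [6, 15, 15, 5, 5, 7, 0]
k=3: ys[3] = 5+15 = 20 → [6, 15, 15, 20, 5, 7, 0]
k=4: ys[4] = 5+20 = 25 → [6, 15, 15, 20, 25, 7, 0]
k=5: ys[5] = 7+25 = 32 → [6, 15, 15, 20, 25, 32, 0]
k=6: ys[6] = 0+32 = 32 → [6, 15, 15, 20, 25, 32, 32]

[6, 15, 15, 20, 25, 32, 32]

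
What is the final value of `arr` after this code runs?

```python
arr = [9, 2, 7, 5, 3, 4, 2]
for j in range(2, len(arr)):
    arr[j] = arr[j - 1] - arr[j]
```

[9, 2, -5, -10, -13, -17, -19]

j=2: arr[2] = 2-7 = -5 → [9, 2, -5, 5, 3, 4, 2]
j=3: arr[3] = (-5)-5 = -10 → [9, 2, -5, -10, 3, 4, 2]
j=4: arr[4] = (-10)-3 = -13 → [9, 2, -5, -10, -13, 4, 2]
j=5: arr[5] = (-13)-4 = -17 → [9, 2, -5, -10, -13, -17, 2]
j=6: arr[6] = (-17)-2 = -19 → [9, 2, -5, -10, -13, -17, -19]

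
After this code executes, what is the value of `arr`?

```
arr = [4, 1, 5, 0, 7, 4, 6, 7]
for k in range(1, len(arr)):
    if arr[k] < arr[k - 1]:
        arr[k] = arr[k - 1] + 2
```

k=1: 1<4, arr[1] = 4+2 = 6 → [4, 6, 5, 0, 7, 4, 6, 7]
k=2: 5<6, arr[2] = 6+2 = 8 → [4, 6, 8, 0, 7, 4, 6, 7]
k=3: 0<8, arr[3] = 8+2 = 10 → [4, 6, 8, 10, 7, 4, 6, 7]
k=4: 7<10, arr[4] = 10+2 = 12 → [4, 6, 8, 10, 12, 4, 6, 7]
k=5: 4<12, arr[5] = 12+2 = 14 → [4, 6, 8, 10, 12, 14, 6, 7]
k=6: 6<14, arr[6] = 14+2 = 16 → [4, 6, 8, 10, 12, 14, 16, 7]
k=7: 7<16, arr[7] = 16+2 = 18 → [4, 6, 8, 10, 12, 14, 16, 18]

[4, 6, 8, 10, 12, 14, 16, 18]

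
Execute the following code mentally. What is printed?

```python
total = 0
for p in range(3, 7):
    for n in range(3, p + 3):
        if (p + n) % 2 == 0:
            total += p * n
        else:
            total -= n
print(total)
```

210

p=3,n=3: even sum, total = 0+9 = 9
p=3,n=4: odd sum, total = 9-4 = 5
p=3,n=5: even sum, total = 5+15 = 20
p=4,n=3: odd sum, total = 20-3 = 17
p=4,n=4: even sum, total = 17+16 = 33
p=4,n=5: odd sum, total = 33-5 = 28
p=4,n=6: even sum, total = 28+24 = 52
p=5,n=3: even sum, total = 52+15 = 67
p=5,n=4: odd sum, total = 67-4 = 63
p=5,n=5: even sum, total = 63+25 = 88
p=5,n=6: odd sum, total = 88-6 = 82
p=5,n=7: even sum, total = 82+35 = 117
p=6,n=3: odd sum, total = 117-3 = 114
p=6,n=4: even sum, total = 114+24 = 138
p=6,n=5: odd sum, total = 138-5 = 133
p=6,n=6: even sum, total = 133+36 = 169
p=6,n=7: odd sum, total = 169-7 = 162
p=6,n=8: even sum, total = 162+48 = 210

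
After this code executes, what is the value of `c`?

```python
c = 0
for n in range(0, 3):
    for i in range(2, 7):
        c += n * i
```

60

n=0,i=2: c = 0+0 = 0
n=0,i=3: c = 0+0 = 0
n=0,i=4: c = 0+0 = 0
n=0,i=5: c = 0+0 = 0
n=0,i=6: c = 0+0 = 0
n=1,i=2: c = 0+2 = 2
n=1,i=3: c = 2+3 = 5
n=1,i=4: c = 5+4 = 9
n=1,i=5: c = 9+5 = 14
n=1,i=6: c = 14+6 = 20
n=2,i=2: c = 20+4 = 24
n=2,i=3: c = 24+6 = 30
n=2,i=4: c = 30+8 = 38
n=2,i=5: c = 38+10 = 48
n=2,i=6: c = 48+12 = 60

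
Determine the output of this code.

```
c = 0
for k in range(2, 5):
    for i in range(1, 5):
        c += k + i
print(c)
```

66

k=2,i=1: c = 0+3 = 3
k=2,i=2: c = 3+4 = 7
k=2,i=3: c = 7+5 = 12
k=2,i=4: c = 12+6 = 18
k=3,i=1: c = 18+4 = 22
k=3,i=2: c = 22+5 = 27
k=3,i=3: c = 27+6 = 33
k=3,i=4: c = 33+7 = 40
k=4,i=1: c = 40+5 = 45
k=4,i=2: c = 45+6 = 51
k=4,i=3: c = 51+7 = 58
k=4,i=4: c = 58+8 = 66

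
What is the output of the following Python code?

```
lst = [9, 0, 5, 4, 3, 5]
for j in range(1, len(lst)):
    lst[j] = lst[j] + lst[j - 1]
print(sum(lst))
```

j=1: lst[1] = 0+9 = 9 → [9, 9, 5, 4, 3, 5]
j=2: lst[2] = 5+9 = 14 → [9, 9, 14, 4, 3, 5]
j=3: lst[3] = 4+14 = 18 → [9, 9, 14, 18, 3, 5]
j=4: lst[4] = 3+18 = 21 → [9, 9, 14, 18, 21, 5]
j=5: lst[5] = 5+21 = 26 → [9, 9, 14, 18, 21, 26]
sum = 97

97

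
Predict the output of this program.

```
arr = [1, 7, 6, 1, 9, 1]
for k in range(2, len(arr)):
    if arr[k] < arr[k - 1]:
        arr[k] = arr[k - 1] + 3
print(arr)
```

[1, 7, 10, 13, 16, 19]

k=2: 6<7, arr[2] = 7+3 = 10 → [1, 7, 10, 1, 9, 1]
k=3: 1<10, arr[3] = 10+3 = 13 → [1, 7, 10, 13, 9, 1]
k=4: 9<13, arr[4] = 13+3 = 16 → [1, 7, 10, 13, 16, 1]
k=5: 1<16, arr[5] = 16+3 = 19 → [1, 7, 10, 13, 16, 19]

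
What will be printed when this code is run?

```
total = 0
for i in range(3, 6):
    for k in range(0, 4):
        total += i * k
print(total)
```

72

i=3,k=0: total = 0+0 = 0
i=3,k=1: total = 0+3 = 3
i=3,k=2: total = 3+6 = 9
i=3,k=3: total = 9+9 = 18
i=4,k=0: total = 18+0 = 18
i=4,k=1: total = 18+4 = 22
i=4,k=2: total = 22+8 = 30
i=4,k=3: total = 30+12 = 42
i=5,k=0: total = 42+0 = 42
i=5,k=1: total = 42+5 = 47
i=5,k=2: total = 47+10 = 57
i=5,k=3: total = 57+15 = 72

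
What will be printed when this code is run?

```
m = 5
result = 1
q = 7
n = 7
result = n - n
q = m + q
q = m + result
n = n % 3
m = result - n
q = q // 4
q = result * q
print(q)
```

0

result = 7-7 = 0
q = 5+7 = 12
q = 5+0 = 5
n = 7%3 = 1
m = 0-1 = -1
q = 5//4 = 1
q = 0*1 = 0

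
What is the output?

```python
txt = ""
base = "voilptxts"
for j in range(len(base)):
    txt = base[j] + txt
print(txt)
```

stxtpliov

j=0: prepend 'v' → 'v'
j=1: prepend 'o' → 'ov'
j=2: prepend 'i' → 'iov'
j=3: prepend 'l' → 'liov'
j=4: prepend 'p' → 'pliov'
j=5: prepend 't' → 'tpliov'
j=6: prepend 'x' → 'xtpliov'
j=7: prepend 't' → 'txtpliov'
j=8: prepend 's' → 'stxtpliov'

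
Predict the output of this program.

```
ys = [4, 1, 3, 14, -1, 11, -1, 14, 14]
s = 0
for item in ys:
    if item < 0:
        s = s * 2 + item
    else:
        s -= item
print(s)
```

item=4: not <0, s = 0-4 = -4
item=1: not <0, s = (-4)-1 = -5
item=3: not <0, s = (-5)-3 = -8
item=14: not <0, s = (-8)-14 = -22
item=-1: <0, s = (-22)*2+(-1) = -45
item=11: not <0, s = (-45)-11 = -56
item=-1: <0, s = (-56)*2+(-1) = -113
item=14: not <0, s = (-113)-14 = -127
item=14: not <0, s = (-127)-14 = -141

-141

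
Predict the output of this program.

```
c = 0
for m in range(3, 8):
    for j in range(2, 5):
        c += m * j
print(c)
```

225

m=3,j=2: c = 0+6 = 6
m=3,j=3: c = 6+9 = 15
m=3,j=4: c = 15+12 = 27
m=4,j=2: c = 27+8 = 35
m=4,j=3: c = 35+12 = 47
m=4,j=4: c = 47+16 = 63
m=5,j=2: c = 63+10 = 73
m=5,j=3: c = 73+15 = 88
m=5,j=4: c = 88+20 = 108
m=6,j=2: c = 108+12 = 120
m=6,j=3: c = 120+18 = 138
m=6,j=4: c = 138+24 = 162
m=7,j=2: c = 162+14 = 176
m=7,j=3: c = 176+21 = 197
m=7,j=4: c = 197+28 = 225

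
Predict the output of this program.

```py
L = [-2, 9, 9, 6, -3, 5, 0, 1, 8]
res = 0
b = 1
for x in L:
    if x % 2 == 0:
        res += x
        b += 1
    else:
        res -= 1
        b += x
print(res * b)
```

x=-2: even, res = 0+(-2) = -2; b=2
x=9: not even, res = (-2)-1 = -3; b=11
x=9: not even, res = (-3)-1 = -4; b=20
x=6: even, res = (-4)+6 = 2; b=21
x=-3: not even, res = 2-1 = 1; b=18
x=5: not even, res = 1-1 = 0; b=23
x=0: even, res = 0+0 = 0; b=24
x=1: not even, res = 0-1 = -1; b=25
x=8: even, res = (-1)+8 = 7; b=26
res*b = 7*26 = 182

182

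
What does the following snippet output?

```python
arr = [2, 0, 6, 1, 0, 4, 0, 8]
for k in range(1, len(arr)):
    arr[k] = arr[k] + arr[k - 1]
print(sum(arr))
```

k=1: arr[1] = 0+2 = 2 → [2, 2, 6, 1, 0, 4, 0, 8]
k=2: arr[2] = 6+2 = 8 → [2, 2, 8, 1, 0, 4, 0, 8]
k=3: arr[3] = 1+8 = 9 → [2, 2, 8, 9, 0, 4, 0, 8]
k=4: arr[4] = 0+9 = 9 → [2, 2, 8, 9, 9, 4, 0, 8]
k=5: arr[5] = 4+9 = 13 → [2, 2, 8, 9, 9, 13, 0, 8]
k=6: arr[6] = 0+13 = 13 → [2, 2, 8, 9, 9, 13, 13, 8]
k=7: arr[7] = 8+13 = 21 → [2, 2, 8, 9, 9, 13, 13, 21]
sum = 77

77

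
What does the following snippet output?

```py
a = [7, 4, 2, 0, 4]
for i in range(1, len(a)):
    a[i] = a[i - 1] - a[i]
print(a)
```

i=1: a[1] = 7-4 = 3 → [7, 3, 2, 0, 4]
i=2: a[2] = 3-2 = 1 → [7, 3, 1, 0, 4]
i=3: a[3] = 1-0 = 1 → [7, 3, 1, 1, 4]
i=4: a[4] = 1-4 = -3 → [7, 3, 1, 1, -3]

[7, 3, 1, 1, -3]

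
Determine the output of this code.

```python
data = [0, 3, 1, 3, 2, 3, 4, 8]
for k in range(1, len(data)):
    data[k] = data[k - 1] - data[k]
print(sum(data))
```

k=1: data[1] = 0-3 = -3 → [0, -3, 1, 3, 2, 3, 4, 8]
k=2: data[2] = (-3)-1 = -4 → [0, -3, -4, 3, 2, 3, 4, 8]
k=3: data[3] = (-4)-3 = -7 → [0, -3, -4, -7, 2, 3, 4, 8]
k=4: data[4] = (-7)-2 = -9 → [0, -3, -4, -7, -9, 3, 4, 8]
k=5: data[5] = (-9)-3 = -12 → [0, -3, -4, -7, -9, -12, 4, 8]
k=6: data[6] = (-12)-4 = -16 → [0, -3, -4, -7, -9, -12, -16, 8]
k=7: data[7] = (-16)-8 = -24 → [0, -3, -4, -7, -9, -12, -16, -24]
sum = -75

-75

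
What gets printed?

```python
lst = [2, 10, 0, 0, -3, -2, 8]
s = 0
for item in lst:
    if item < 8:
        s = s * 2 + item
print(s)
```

24

item=2: <8, s = 0*2+2 = 2
item=10: not <8
item=0: <8, s = 2*2+0 = 4
item=0: <8, s = 4*2+0 = 8
item=-3: <8, s = 8*2+(-3) = 13
item=-2: <8, s = 13*2+(-2) = 24
item=8: not <8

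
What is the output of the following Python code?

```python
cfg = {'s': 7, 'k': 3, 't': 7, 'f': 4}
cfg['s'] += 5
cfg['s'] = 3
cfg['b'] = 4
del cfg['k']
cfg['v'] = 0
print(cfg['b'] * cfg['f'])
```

16

cfg['s'] = 7+5 = 12 → {'s': 12, 'k': 3, 't': 7, 'f': 4}
cfg['s'] = 3 → {'s': 3, 'k': 3, 't': 7, 'f': 4}
cfg['b'] = 4 → {'s': 3, 'k': 3, 't': 7, 'f': 4, 'b': 4}
del 'k' → {'s': 3, 't': 7, 'f': 4, 'b': 4}
cfg['v'] = 0 → {'s': 3, 't': 7, 'f': 4, 'b': 4, 'v': 0}
cfg['b']*cfg['f'] = 4*4 = 16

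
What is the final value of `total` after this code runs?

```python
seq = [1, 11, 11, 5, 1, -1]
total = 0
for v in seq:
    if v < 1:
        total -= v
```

1

v=1: not <1
v=11: not <1
v=11: not <1
v=5: not <1
v=1: not <1
v=-1: <1, total = 0-(-1) = 1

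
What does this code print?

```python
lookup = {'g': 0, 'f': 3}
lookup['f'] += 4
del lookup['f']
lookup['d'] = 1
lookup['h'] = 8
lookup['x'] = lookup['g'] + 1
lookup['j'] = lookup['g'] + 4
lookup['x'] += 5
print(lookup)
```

lookup['f'] = 3+4 = 7 → {'g': 0, 'f': 7}
del 'f' → {'g': 0}
lookup['d'] = 1 → {'g': 0, 'd': 1}
lookup['h'] = 8 → {'g': 0, 'd': 1, 'h': 8}
lookup['x'] = lookup['g']+1 = 1 → {'g': 0, 'd': 1, 'h': 8, 'x': 1}
lookup['j'] = lookup['g']+4 = 4 → {'g': 0, 'd': 1, 'h': 8, 'x': 1, 'j': 4}
lookup['x'] = 1+5 = 6 → {'g': 0, 'd': 1, 'h': 8, 'x': 6, 'j': 4}

{'g': 0, 'd': 1, 'h': 8, 'x': 6, 'j': 4}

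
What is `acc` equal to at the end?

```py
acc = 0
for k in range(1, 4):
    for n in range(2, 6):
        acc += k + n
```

k=1,n=2: acc = 0+3 = 3
k=1,n=3: acc = 3+4 = 7
k=1,n=4: acc = 7+5 = 12
k=1,n=5: acc = 12+6 = 18
k=2,n=2: acc = 18+4 = 22
k=2,n=3: acc = 22+5 = 27
k=2,n=4: acc = 27+6 = 33
k=2,n=5: acc = 33+7 = 40
k=3,n=2: acc = 40+5 = 45
k=3,n=3: acc = 45+6 = 51
k=3,n=4: acc = 51+7 = 58
k=3,n=5: acc = 58+8 = 66

66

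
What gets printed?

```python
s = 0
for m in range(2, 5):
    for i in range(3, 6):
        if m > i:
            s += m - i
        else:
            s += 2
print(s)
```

17

m=2,i=3: not 2>3, s = 0+2 = 2
m=2,i=4: not 2>4, s = 2+2 = 4
m=2,i=5: not 2>5, s = 4+2 = 6
m=3,i=3: not 3>3, s = 6+2 = 8
m=3,i=4: not 3>4, s = 8+2 = 10
m=3,i=5: not 3>5, s = 10+2 = 12
m=4,i=3: 4>3, s = 12+1 = 13
m=4,i=4: not 4>4, s = 13+2 = 15
m=4,i=5: not 4>5, s = 15+2 = 17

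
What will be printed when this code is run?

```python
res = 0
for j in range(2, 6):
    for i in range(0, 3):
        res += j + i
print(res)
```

j=2,i=0: res = 0+2 = 2
j=2,i=1: res = 2+3 = 5
j=2,i=2: res = 5+4 = 9
j=3,i=0: res = 9+3 = 12
j=3,i=1: res = 12+4 = 16
j=3,i=2: res = 16+5 = 21
j=4,i=0: res = 21+4 = 25
j=4,i=1: res = 25+5 = 30
j=4,i=2: res = 30+6 = 36
j=5,i=0: res = 36+5 = 41
j=5,i=1: res = 41+6 = 47
j=5,i=2: res = 47+7 = 54

54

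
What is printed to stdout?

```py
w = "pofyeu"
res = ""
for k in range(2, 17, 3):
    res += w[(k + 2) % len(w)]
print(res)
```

k=2: add w[4]='e' → 'e'
k=5: add w[1]='o' → 'eo'
k=8: add w[4]='e' → 'eoe'
k=11: add w[1]='o' → 'eoeo'
k=14: add w[4]='e' → 'eoeoe'

eoeoe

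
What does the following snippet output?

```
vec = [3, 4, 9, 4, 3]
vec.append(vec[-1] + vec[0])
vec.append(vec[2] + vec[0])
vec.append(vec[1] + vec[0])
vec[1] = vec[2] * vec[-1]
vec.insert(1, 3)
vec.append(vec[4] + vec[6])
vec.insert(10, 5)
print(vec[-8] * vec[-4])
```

append vec[-1]+vec[0] = 3+3 = 6 → [3, 4, 9, 4, 3, 6]
append vec[2]+vec[0] = 9+3 = 12 → [3, 4, 9, 4, 3, 6, 12]
append vec[1]+vec[0] = 4+3 = 7 → [3, 4, 9, 4, 3, 6, 12, 7]
vec[1] = vec[2]*vec[-1] = 9*7 = 63 → [3, 63, 9, 4, 3, 6, 12, 7]
insert 3 at 1 → [3, 3, 63, 9, 4, 3, 6, 12, 7]
append vec[4]+vec[6] = 4+6 = 10 → [3, 3, 63, 9, 4, 3, 6, 12, 7, 10]
insert 5 at 10 → [3, 3, 63, 9, 4, 3, 6, 12, 7, 10, 5]
vec[-8]*vec[-4] = 9*12 = 108

108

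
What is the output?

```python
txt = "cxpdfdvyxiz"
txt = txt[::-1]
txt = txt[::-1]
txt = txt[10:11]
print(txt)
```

reverse → 'zixyvdfdpxc'
reverse → 'cxpdfdvyxiz'
slice [10:11] → 'z'

z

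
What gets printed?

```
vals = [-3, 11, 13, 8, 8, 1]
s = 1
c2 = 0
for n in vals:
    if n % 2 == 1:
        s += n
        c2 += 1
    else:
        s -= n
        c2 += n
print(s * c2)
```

140

n=-3: odd, s = 1+(-3) = -2; c2=1
n=11: odd, s = (-2)+11 = 9; c2=2
n=13: odd, s = 9+13 = 22; c2=3
n=8: not odd, s = 22-8 = 14; c2=11
n=8: not odd, s = 14-8 = 6; c2=19
n=1: odd, s = 6+1 = 7; c2=20
s*c2 = 7*20 = 140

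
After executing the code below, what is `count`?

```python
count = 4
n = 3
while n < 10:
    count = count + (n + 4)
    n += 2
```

n=3: count = 4+7 = 11
n=5: count = 11+9 = 20
n=7: count = 20+11 = 31
n=9: count = 31+13 = 44

44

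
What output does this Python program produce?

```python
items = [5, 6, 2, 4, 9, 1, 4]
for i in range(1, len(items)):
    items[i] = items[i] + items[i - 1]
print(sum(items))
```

130

i=1: items[1] = 6+5 = 11 → [5, 11, 2, 4, 9, 1, 4]
i=2: items[2] = 2+11 = 13 → [5, 11, 13, 4, 9, 1, 4]
i=3: items[3] = 4+13 = 17 → [5, 11, 13, 17, 9, 1, 4]
i=4: items[4] = 9+17 = 26 → [5, 11, 13, 17, 26, 1, 4]
i=5: items[5] = 1+26 = 27 → [5, 11, 13, 17, 26, 27, 4]
i=6: items[6] = 4+27 = 31 → [5, 11, 13, 17, 26, 27, 31]
sum = 130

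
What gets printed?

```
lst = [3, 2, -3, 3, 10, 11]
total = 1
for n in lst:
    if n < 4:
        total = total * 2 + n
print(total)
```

45

n=3: <4, total = 1*2+3 = 5
n=2: <4, total = 5*2+2 = 12
n=-3: <4, total = 12*2+(-3) = 21
n=3: <4, total = 21*2+3 = 45
n=10: not <4
n=11: not <4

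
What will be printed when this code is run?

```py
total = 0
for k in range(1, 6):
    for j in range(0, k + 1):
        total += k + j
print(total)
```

105

k=1,j=0: total = 0+1 = 1
k=1,j=1: total = 1+2 = 3
k=2,j=0: total = 3+2 = 5
k=2,j=1: total = 5+3 = 8
k=2,j=2: total = 8+4 = 12
k=3,j=0: total = 12+3 = 15
k=3,j=1: total = 15+4 = 19
k=3,j=2: total = 19+5 = 24
k=3,j=3: total = 24+6 = 30
k=4,j=0: total = 30+4 = 34
k=4,j=1: total = 34+5 = 39
k=4,j=2: total = 39+6 = 45
k=4,j=3: total = 45+7 = 52
k=4,j=4: total = 52+8 = 60
k=5,j=0: total = 60+5 = 65
k=5,j=1: total = 65+6 = 71
k=5,j=2: total = 71+7 = 78
k=5,j=3: total = 78+8 = 86
k=5,j=4: total = 86+9 = 95
k=5,j=5: total = 95+10 = 105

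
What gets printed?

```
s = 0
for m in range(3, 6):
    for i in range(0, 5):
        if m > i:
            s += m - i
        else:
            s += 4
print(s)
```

43

m=3,i=0: 3>0, s = 0+3 = 3
m=3,i=1: 3>1, s = 3+2 = 5
m=3,i=2: 3>2, s = 5+1 = 6
m=3,i=3: not 3>3, s = 6+4 = 10
m=3,i=4: not 3>4, s = 10+4 = 14
m=4,i=0: 4>0, s = 14+4 = 18
m=4,i=1: 4>1, s = 18+3 = 21
m=4,i=2: 4>2, s = 21+2 = 23
m=4,i=3: 4>3, s = 23+1 = 24
m=4,i=4: not 4>4, s = 24+4 = 28
m=5,i=0: 5>0, s = 28+5 = 33
m=5,i=1: 5>1, s = 33+4 = 37
m=5,i=2: 5>2, s = 37+3 = 40
m=5,i=3: 5>3, s = 40+2 = 42
m=5,i=4: 5>4, s = 42+1 = 43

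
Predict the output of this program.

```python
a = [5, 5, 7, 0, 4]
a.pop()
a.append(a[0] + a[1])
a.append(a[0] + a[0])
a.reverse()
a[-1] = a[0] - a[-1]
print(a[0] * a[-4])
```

pop() removes 4 → [5, 5, 7, 0]
append a[0]+a[1] = 5+5 = 10 → [5, 5, 7, 0, 10]
append a[0]+a[0] = 5+5 = 10 → [5, 5, 7, 0, 10, 10]
reverse → [10, 10, 0, 7, 5, 5]
a[-1] = a[0]-a[-1] = 10-5 = 5 → [10, 10, 0, 7, 5, 5]
a[0]*a[-4] = 10*0 = 0

0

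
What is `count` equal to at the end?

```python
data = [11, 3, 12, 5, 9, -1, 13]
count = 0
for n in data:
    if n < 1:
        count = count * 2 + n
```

-1

n=11: not <1
n=3: not <1
n=12: not <1
n=5: not <1
n=9: not <1
n=-1: <1, count = 0*2+(-1) = -1
n=13: not <1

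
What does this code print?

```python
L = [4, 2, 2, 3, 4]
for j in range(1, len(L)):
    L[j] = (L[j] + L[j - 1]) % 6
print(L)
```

[4, 0, 2, 5, 3]

j=1: L[1] = (2+4)%6 = 0 → [4, 0, 2, 3, 4]
j=2: L[2] = (2+0)%6 = 2 → [4, 0, 2, 3, 4]
j=3: L[3] = (3+2)%6 = 5 → [4, 0, 2, 5, 4]
j=4: L[4] = (4+5)%6 = 3 → [4, 0, 2, 5, 3]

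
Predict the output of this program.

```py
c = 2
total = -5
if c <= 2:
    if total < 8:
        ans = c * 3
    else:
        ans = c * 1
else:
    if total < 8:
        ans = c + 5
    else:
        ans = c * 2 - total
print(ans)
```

6

c=2, total=-5
c <= 2 is True; total < 8 is True
→ ans = c * 3 = 6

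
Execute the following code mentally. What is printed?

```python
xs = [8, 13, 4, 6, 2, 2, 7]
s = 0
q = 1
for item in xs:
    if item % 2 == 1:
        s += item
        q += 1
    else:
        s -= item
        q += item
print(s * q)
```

item=8: not odd, s = 0-8 = -8; q=9
item=13: odd, s = (-8)+13 = 5; q=10
item=4: not odd, s = 5-4 = 1; q=14
item=6: not odd, s = 1-6 = -5; q=20
item=2: not odd, s = (-5)-2 = -7; q=22
item=2: not odd, s = (-7)-2 = -9; q=24
item=7: odd, s = (-9)+7 = -2; q=25
s*q = (-2)*25 = -50

-50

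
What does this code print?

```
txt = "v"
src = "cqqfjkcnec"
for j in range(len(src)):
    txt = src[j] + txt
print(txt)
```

j=0: prepend 'c' → 'cv'
j=1: prepend 'q' → 'qcv'
j=2: prepend 'q' → 'qqcv'
j=3: prepend 'f' → 'fqqcv'
j=4: prepend 'j' → 'jfqqcv'
j=5: prepend 'k' → 'kjfqqcv'
j=6: prepend 'c' → 'ckjfqqcv'
j=7: prepend 'n' → 'nckjfqqcv'
j=8: prepend 'e' → 'enckjfqqcv'
j=9: prepend 'c' → 'cenckjfqqcv'

cenckjfqqcv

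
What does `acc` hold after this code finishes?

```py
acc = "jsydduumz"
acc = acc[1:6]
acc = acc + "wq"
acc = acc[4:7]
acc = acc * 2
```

slice [1:6] → 'syddu'
+ 'wq' → 'sydduwq'
slice [4:7] → 'uwq'
repeat ×2 → 'uwquwq'

'uwquwq'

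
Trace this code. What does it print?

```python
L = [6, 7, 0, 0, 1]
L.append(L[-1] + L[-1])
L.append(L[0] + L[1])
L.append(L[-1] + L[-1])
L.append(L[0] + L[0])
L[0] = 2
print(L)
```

[2, 7, 0, 0, 1, 2, 13, 26, 12]

append L[-1]+L[-1] = 1+1 = 2 → [6, 7, 0, 0, 1, 2]
append L[0]+L[1] = 6+7 = 13 → [6, 7, 0, 0, 1, 2, 13]
append L[-1]+L[-1] = 13+13 = 26 → [6, 7, 0, 0, 1, 2, 13, 26]
append L[0]+L[0] = 6+6 = 12 → [6, 7, 0, 0, 1, 2, 13, 26, 12]
L[0] = 2 → [2, 7, 0, 0, 1, 2, 13, 26, 12]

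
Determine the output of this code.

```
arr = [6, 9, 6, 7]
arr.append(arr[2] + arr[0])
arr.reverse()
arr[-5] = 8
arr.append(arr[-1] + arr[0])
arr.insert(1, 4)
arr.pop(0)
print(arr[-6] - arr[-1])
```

append arr[2]+arr[0] = 6+6 = 12 → [6, 9, 6, 7, 12]
reverse → [12, 7, 6, 9, 6]
arr[-5] = 8 → [8, 7, 6, 9, 6]
append arr[-1]+arr[0] = 6+8 = 14 → [8, 7, 6, 9, 6, 14]
insert 4 at 1 → [8, 4, 7, 6, 9, 6, 14]
pop(0) removes 8 → [4, 7, 6, 9, 6, 14]
arr[-6]-arr[-1] = 4-14 = -10

-10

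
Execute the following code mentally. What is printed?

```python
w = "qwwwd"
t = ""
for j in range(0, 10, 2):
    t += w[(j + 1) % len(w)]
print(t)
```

j=0: add w[1]='w' → 'w'
j=2: add w[3]='w' → 'ww'
j=4: add w[0]='q' → 'wwq'
j=6: add w[2]='w' → 'wwqw'
j=8: add w[4]='d' → 'wwqwd'

wwqwd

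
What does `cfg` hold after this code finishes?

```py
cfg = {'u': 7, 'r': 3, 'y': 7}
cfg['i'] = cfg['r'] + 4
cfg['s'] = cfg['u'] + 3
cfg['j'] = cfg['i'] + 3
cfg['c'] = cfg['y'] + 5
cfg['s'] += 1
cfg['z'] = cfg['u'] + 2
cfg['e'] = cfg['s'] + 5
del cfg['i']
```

cfg['i'] = cfg['r']+4 = 7 → {'u': 7, 'r': 3, 'y': 7, 'i': 7}
cfg['s'] = cfg['u']+3 = 10 → {'u': 7, 'r': 3, 'y': 7, 'i': 7, 's': 10}
cfg['j'] = cfg['i']+3 = 10 → {'u': 7, 'r': 3, 'y': 7, 'i': 7, 's': 10, 'j': 10}
cfg['c'] = cfg['y']+5 = 12 → {'u': 7, 'r': 3, 'y': 7, 'i': 7, 's': 10, 'j': 10, 'c': 12}
cfg['s'] = 10+1 = 11 → {'u': 7, 'r': 3, 'y': 7, 'i': 7, 's': 11, 'j': 10, 'c': 12}
cfg['z'] = cfg['u']+2 = 9 → {'u': 7, 'r': 3, 'y': 7, 'i': 7, 's': 11, 'j': 10, 'c': 12, 'z': 9}
cfg['e'] = cfg['s']+5 = 16 → {'u': 7, 'r': 3, 'y': 7, 'i': 7, 's': 11, 'j': 10, 'c': 12, 'z': 9, 'e': 16}
del 'i' → {'u': 7, 'r': 3, 'y': 7, 's': 11, 'j': 10, 'c': 12, 'z': 9, 'e': 16}

{'u': 7, 'r': 3, 'y': 7, 's': 11, 'j': 10, 'c': 12, 'z': 9, 'e': 16}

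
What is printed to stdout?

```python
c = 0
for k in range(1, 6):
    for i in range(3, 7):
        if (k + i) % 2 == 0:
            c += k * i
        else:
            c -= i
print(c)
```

86

k=1,i=3: even sum, c = 0+3 = 3
k=1,i=4: odd sum, c = 3-4 = -1
k=1,i=5: even sum, c = (-1)+5 = 4
k=1,i=6: odd sum, c = 4-6 = -2
k=2,i=3: odd sum, c = (-2)-3 = -5
k=2,i=4: even sum, c = (-5)+8 = 3
k=2,i=5: odd sum, c = 3-5 = -2
k=2,i=6: even sum, c = (-2)+12 = 10
k=3,i=3: even sum, c = 10+9 = 19
k=3,i=4: odd sum, c = 19-4 = 15
k=3,i=5: even sum, c = 15+15 = 30
k=3,i=6: odd sum, c = 30-6 = 24
k=4,i=3: odd sum, c = 24-3 = 21
k=4,i=4: even sum, c = 21+16 = 37
k=4,i=5: odd sum, c = 37-5 = 32
k=4,i=6: even sum, c = 32+24 = 56
k=5,i=3: even sum, c = 56+15 = 71
k=5,i=4: odd sum, c = 71-4 = 67
k=5,i=5: even sum, c = 67+25 = 92
k=5,i=6: odd sum, c = 92-6 = 86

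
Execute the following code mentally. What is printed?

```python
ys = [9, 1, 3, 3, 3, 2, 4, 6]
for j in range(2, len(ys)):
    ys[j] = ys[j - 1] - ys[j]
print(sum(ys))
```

-49

j=2: ys[2] = 1-3 = -2 → [9, 1, -2, 3, 3, 2, 4, 6]
j=3: ys[3] = (-2)-3 = -5 → [9, 1, -2, -5, 3, 2, 4, 6]
j=4: ys[4] = (-5)-3 = -8 → [9, 1, -2, -5, -8, 2, 4, 6]
j=5: ys[5] = (-8)-2 = -10 → [9, 1, -2, -5, -8, -10, 4, 6]
j=6: ys[6] = (-10)-4 = -14 → [9, 1, -2, -5, -8, -10, -14, 6]
j=7: ys[7] = (-14)-6 = -20 → [9, 1, -2, -5, -8, -10, -14, -20]
sum = -49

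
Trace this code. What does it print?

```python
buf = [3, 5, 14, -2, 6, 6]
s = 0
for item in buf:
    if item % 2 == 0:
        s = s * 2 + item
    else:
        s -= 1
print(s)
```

item=3: not even, s = 0-1 = -1
item=5: not even, s = (-1)-1 = -2
item=14: even, s = (-2)*2+14 = 10
item=-2: even, s = 10*2+(-2) = 18
item=6: even, s = 18*2+6 = 42
item=6: even, s = 42*2+6 = 90

90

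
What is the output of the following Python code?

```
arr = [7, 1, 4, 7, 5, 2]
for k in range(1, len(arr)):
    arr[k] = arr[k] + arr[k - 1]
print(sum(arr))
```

96

k=1: arr[1] = 1+7 = 8 → [7, 8, 4, 7, 5, 2]
k=2: arr[2] = 4+8 = 12 → [7, 8, 12, 7, 5, 2]
k=3: arr[3] = 7+12 = 19 → [7, 8, 12, 19, 5, 2]
k=4: arr[4] = 5+19 = 24 → [7, 8, 12, 19, 24, 2]
k=5: arr[5] = 2+24 = 26 → [7, 8, 12, 19, 24, 26]
sum = 96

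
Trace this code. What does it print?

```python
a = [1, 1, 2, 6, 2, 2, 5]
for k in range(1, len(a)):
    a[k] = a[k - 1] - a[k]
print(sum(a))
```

k=1: a[1] = 1-1 = 0 → [1, 0, 2, 6, 2, 2, 5]
k=2: a[2] = 0-2 = -2 → [1, 0, -2, 6, 2, 2, 5]
k=3: a[3] = (-2)-6 = -8 → [1, 0, -2, -8, 2, 2, 5]
k=4: a[4] = (-8)-2 = -10 → [1, 0, -2, -8, -10, 2, 5]
k=5: a[5] = (-10)-2 = -12 → [1, 0, -2, -8, -10, -12, 5]
k=6: a[6] = (-12)-5 = -17 → [1, 0, -2, -8, -10, -12, -17]
sum = -48

-48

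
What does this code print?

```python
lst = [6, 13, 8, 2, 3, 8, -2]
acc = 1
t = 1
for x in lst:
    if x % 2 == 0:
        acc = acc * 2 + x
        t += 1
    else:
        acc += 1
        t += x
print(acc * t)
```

x=6: even, acc = 1*2+6 = 8; t=2
x=13: not even, acc = 8+1 = 9; t=15
x=8: even, acc = 9*2+8 = 26; t=16
x=2: even, acc = 26*2+2 = 54; t=17
x=3: not even, acc = 54+1 = 55; t=20
x=8: even, acc = 55*2+8 = 118; t=21
x=-2: even, acc = 118*2+(-2) = 234; t=22
acc*t = 234*22 = 5148

5148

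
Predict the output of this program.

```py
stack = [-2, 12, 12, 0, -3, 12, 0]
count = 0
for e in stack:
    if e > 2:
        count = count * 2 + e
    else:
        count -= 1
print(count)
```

e=-2: not >2, count = 0-1 = -1
e=12: >2, count = (-1)*2+12 = 10
e=12: >2, count = 10*2+12 = 32
e=0: not >2, count = 32-1 = 31
e=-3: not >2, count = 31-1 = 30
e=12: >2, count = 30*2+12 = 72
e=0: not >2, count = 72-1 = 71

71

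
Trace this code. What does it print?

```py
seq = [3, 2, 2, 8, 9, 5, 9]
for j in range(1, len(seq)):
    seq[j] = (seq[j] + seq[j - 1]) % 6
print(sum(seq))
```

19

j=1: seq[1] = (2+3)%6 = 5 → [3, 5, 2, 8, 9, 5, 9]
j=2: seq[2] = (2+5)%6 = 1 → [3, 5, 1, 8, 9, 5, 9]
j=3: seq[3] = (8+1)%6 = 3 → [3, 5, 1, 3, 9, 5, 9]
j=4: seq[4] = (9+3)%6 = 0 → [3, 5, 1, 3, 0, 5, 9]
j=5: seq[5] = (5+0)%6 = 5 → [3, 5, 1, 3, 0, 5, 9]
j=6: seq[6] = (9+5)%6 = 2 → [3, 5, 1, 3, 0, 5, 2]
sum = 19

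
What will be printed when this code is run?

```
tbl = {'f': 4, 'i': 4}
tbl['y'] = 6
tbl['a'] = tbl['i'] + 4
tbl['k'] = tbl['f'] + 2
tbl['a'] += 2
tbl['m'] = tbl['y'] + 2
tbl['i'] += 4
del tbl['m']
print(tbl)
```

{'f': 4, 'i': 8, 'y': 6, 'a': 10, 'k': 6}

tbl['y'] = 6 → {'f': 4, 'i': 4, 'y': 6}
tbl['a'] = tbl['i']+4 = 8 → {'f': 4, 'i': 4, 'y': 6, 'a': 8}
tbl['k'] = tbl['f']+2 = 6 → {'f': 4, 'i': 4, 'y': 6, 'a': 8, 'k': 6}
tbl['a'] = 8+2 = 10 → {'f': 4, 'i': 4, 'y': 6, 'a': 10, 'k': 6}
tbl['m'] = tbl['y']+2 = 8 → {'f': 4, 'i': 4, 'y': 6, 'a': 10, 'k': 6, 'm': 8}
tbl['i'] = 4+4 = 8 → {'f': 4, 'i': 8, 'y': 6, 'a': 10, 'k': 6, 'm': 8}
del 'm' → {'f': 4, 'i': 8, 'y': 6, 'a': 10, 'k': 6}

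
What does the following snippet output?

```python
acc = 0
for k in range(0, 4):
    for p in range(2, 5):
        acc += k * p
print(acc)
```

54

k=0,p=2: acc = 0+0 = 0
k=0,p=3: acc = 0+0 = 0
k=0,p=4: acc = 0+0 = 0
k=1,p=2: acc = 0+2 = 2
k=1,p=3: acc = 2+3 = 5
k=1,p=4: acc = 5+4 = 9
k=2,p=2: acc = 9+4 = 13
k=2,p=3: acc = 13+6 = 19
k=2,p=4: acc = 19+8 = 27
k=3,p=2: acc = 27+6 = 33
k=3,p=3: acc = 33+9 = 42
k=3,p=4: acc = 42+12 = 54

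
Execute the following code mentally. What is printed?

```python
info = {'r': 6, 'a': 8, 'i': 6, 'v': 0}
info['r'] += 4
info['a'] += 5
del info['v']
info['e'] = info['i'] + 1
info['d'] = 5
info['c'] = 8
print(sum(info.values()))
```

info['r'] = 6+4 = 10 → {'r': 10, 'a': 8, 'i': 6, 'v': 0}
info['a'] = 8+5 = 13 → {'r': 10, 'a': 13, 'i': 6, 'v': 0}
del 'v' → {'r': 10, 'a': 13, 'i': 6}
info['e'] = info['i']+1 = 7 → {'r': 10, 'a': 13, 'i': 6, 'e': 7}
info['d'] = 5 → {'r': 10, 'a': 13, 'i': 6, 'e': 7, 'd': 5}
info['c'] = 8 → {'r': 10, 'a': 13, 'i': 6, 'e': 7, 'd': 5, 'c': 8}
sum of values = 49

49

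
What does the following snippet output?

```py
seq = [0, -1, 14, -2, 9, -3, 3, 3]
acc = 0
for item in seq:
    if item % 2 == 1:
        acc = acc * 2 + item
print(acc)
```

item=0: not odd
item=-1: odd, acc = 0*2+(-1) = -1
item=14: not odd
item=-2: not odd
item=9: odd, acc = (-1)*2+9 = 7
item=-3: odd, acc = 7*2+(-3) = 11
item=3: odd, acc = 11*2+3 = 25
item=3: odd, acc = 25*2+3 = 53

53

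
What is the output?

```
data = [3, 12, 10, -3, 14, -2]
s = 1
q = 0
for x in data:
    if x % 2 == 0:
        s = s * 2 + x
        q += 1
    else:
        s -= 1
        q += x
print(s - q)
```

x=3: not even, s = 1-1 = 0; q=3
x=12: even, s = 0*2+12 = 12; q=4
x=10: even, s = 12*2+10 = 34; q=5
x=-3: not even, s = 34-1 = 33; q=2
x=14: even, s = 33*2+14 = 80; q=3
x=-2: even, s = 80*2+(-2) = 158; q=4
s-q = 158-4 = 154

154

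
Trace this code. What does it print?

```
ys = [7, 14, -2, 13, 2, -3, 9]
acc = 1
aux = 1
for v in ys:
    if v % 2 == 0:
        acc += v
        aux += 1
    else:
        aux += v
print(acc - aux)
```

v=7: not even; aux=8
v=14: even, acc = 1+14 = 15; aux=9
v=-2: even, acc = 15+(-2) = 13; aux=10
v=13: not even; aux=23
v=2: even, acc = 13+2 = 15; aux=24
v=-3: not even; aux=21
v=9: not even; aux=30
acc-aux = 15-30 = -15

-15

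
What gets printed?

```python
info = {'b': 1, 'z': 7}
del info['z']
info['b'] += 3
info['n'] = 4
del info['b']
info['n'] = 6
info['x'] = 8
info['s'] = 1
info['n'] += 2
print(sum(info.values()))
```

17

del 'z' → {'b': 1}
info['b'] = 1+3 = 4 → {'b': 4}
info['n'] = 4 → {'b': 4, 'n': 4}
del 'b' → {'n': 4}
info['n'] = 6 → {'n': 6}
info['x'] = 8 → {'n': 6, 'x': 8}
info['s'] = 1 → {'n': 6, 'x': 8, 's': 1}
info['n'] = 6+2 = 8 → {'n': 8, 'x': 8, 's': 1}
sum of values = 17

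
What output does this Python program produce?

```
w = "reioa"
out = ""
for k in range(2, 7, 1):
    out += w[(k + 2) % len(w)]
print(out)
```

k=2: add w[4]='a' → 'a'
k=3: add w[0]='r' → 'ar'
k=4: add w[1]='e' → 'are'
k=5: add w[2]='i' → 'arei'
k=6: add w[3]='o' → 'areio'

areio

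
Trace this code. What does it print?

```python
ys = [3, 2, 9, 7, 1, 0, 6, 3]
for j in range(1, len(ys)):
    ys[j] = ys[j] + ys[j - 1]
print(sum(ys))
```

146

j=1: ys[1] = 2+3 = 5 → [3, 5, 9, 7, 1, 0, 6, 3]
j=2: ys[2] = 9+5 = 14 → [3, 5, 14, 7, 1, 0, 6, 3]
j=3: ys[3] = 7+14 = 21 → [3, 5, 14, 21, 1, 0, 6, 3]
j=4: ys[4] = 1+21 = 22 → [3, 5, 14, 21, 22, 0, 6, 3]
j=5: ys[5] = 0+22 = 22 → [3, 5, 14, 21, 22, 22, 6, 3]
j=6: ys[6] = 6+22 = 28 → [3, 5, 14, 21, 22, 22, 28, 3]
j=7: ys[7] = 3+28 = 31 → [3, 5, 14, 21, 22, 22, 28, 31]
sum = 146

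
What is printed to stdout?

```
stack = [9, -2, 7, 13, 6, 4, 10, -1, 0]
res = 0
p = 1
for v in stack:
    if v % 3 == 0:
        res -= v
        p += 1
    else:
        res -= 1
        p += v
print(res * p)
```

v=9: %3==0, res = 0-9 = -9; p=2
v=-2: not %3==0, res = (-9)-1 = -10; p=0
v=7: not %3==0, res = (-10)-1 = -11; p=7
v=13: not %3==0, res = (-11)-1 = -12; p=20
v=6: %3==0, res = (-12)-6 = -18; p=21
v=4: not %3==0, res = (-18)-1 = -19; p=25
v=10: not %3==0, res = (-19)-1 = -20; p=35
v=-1: not %3==0, res = (-20)-1 = -21; p=34
v=0: %3==0, res = (-21)-0 = -21; p=35
res*p = (-21)*35 = -735

-735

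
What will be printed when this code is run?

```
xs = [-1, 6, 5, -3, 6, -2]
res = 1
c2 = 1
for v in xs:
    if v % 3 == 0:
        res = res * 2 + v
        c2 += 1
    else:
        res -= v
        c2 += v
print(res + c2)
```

v=-1: not %3==0, res = 1-(-1) = 2; c2=0
v=6: %3==0, res = 2*2+6 = 10; c2=1
v=5: not %3==0, res = 10-5 = 5; c2=6
v=-3: %3==0, res = 5*2+(-3) = 7; c2=7
v=6: %3==0, res = 7*2+6 = 20; c2=8
v=-2: not %3==0, res = 20-(-2) = 22; c2=6
res+c2 = 22+6 = 28

28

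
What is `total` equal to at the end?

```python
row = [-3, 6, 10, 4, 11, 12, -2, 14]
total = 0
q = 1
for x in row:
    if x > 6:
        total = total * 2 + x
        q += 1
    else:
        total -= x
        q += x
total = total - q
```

76

x=-3: not >6, total = 0-(-3) = 3; q=-2
x=6: not >6, total = 3-6 = -3; q=4
x=10: >6, total = (-3)*2+10 = 4; q=5
x=4: not >6, total = 4-4 = 0; q=9
x=11: >6, total = 0*2+11 = 11; q=10
x=12: >6, total = 11*2+12 = 34; q=11
x=-2: not >6, total = 34-(-2) = 36; q=9
x=14: >6, total = 36*2+14 = 86; q=10
total-q = 86-10 = 76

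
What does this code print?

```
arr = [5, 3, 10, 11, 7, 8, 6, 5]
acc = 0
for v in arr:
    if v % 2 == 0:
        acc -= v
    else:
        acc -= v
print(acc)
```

v=5: not even, acc = 0-5 = -5
v=3: not even, acc = (-5)-3 = -8
v=10: even, acc = (-8)-10 = -18
v=11: not even, acc = (-18)-11 = -29
v=7: not even, acc = (-29)-7 = -36
v=8: even, acc = (-36)-8 = -44
v=6: even, acc = (-44)-6 = -50
v=5: not even, acc = (-50)-5 = -55

-55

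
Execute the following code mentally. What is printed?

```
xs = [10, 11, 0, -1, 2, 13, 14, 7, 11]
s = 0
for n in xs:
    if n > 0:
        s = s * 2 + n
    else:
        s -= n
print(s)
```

n=10: >0, s = 0*2+10 = 10
n=11: >0, s = 10*2+11 = 31
n=0: not >0, s = 31-0 = 31
n=-1: not >0, s = 31-(-1) = 32
n=2: >0, s = 32*2+2 = 66
n=13: >0, s = 66*2+13 = 145
n=14: >0, s = 145*2+14 = 304
n=7: >0, s = 304*2+7 = 615
n=11: >0, s = 615*2+11 = 1241

1241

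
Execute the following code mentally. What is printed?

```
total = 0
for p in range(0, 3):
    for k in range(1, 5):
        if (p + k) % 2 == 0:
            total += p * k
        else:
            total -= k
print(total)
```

p=0,k=1: odd sum, total = 0-1 = -1
p=0,k=2: even sum, total = (-1)+0 = -1
p=0,k=3: odd sum, total = (-1)-3 = -4
p=0,k=4: even sum, total = (-4)+0 = -4
p=1,k=1: even sum, total = (-4)+1 = -3
p=1,k=2: odd sum, total = (-3)-2 = -5
p=1,k=3: even sum, total = (-5)+3 = -2
p=1,k=4: odd sum, total = (-2)-4 = -6
p=2,k=1: odd sum, total = (-6)-1 = -7
p=2,k=2: even sum, total = (-7)+4 = -3
p=2,k=3: odd sum, total = (-3)-3 = -6
p=2,k=4: even sum, total = (-6)+8 = 2

2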